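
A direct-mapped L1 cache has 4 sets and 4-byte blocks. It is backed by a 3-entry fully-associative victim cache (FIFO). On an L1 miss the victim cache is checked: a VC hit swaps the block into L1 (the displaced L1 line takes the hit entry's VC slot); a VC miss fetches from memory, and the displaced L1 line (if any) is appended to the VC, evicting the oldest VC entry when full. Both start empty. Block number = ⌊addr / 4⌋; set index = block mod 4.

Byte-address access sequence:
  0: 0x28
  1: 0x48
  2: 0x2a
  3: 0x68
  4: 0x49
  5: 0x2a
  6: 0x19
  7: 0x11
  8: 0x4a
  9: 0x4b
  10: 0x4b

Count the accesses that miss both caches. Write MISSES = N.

MISSES = 5

0: 0x28 (blk 10, set 2) → MISS  vc=[]
1: 0x48 (blk 18, set 2) → MISS  vc=[10]
2: 0x2a (blk 10, set 2) → VC-HIT  vc=[18]
3: 0x68 (blk 26, set 2) → MISS  vc=[18, 10]
4: 0x49 (blk 18, set 2) → VC-HIT  vc=[26, 10]
5: 0x2a (blk 10, set 2) → VC-HIT  vc=[26, 18]
6: 0x19 (blk 6, set 2) → MISS  vc=[26, 18, 10]
7: 0x11 (blk 4, set 0) → MISS  vc=[26, 18, 10]
8: 0x4a (blk 18, set 2) → VC-HIT  vc=[26, 6, 10]
9: 0x4b (blk 18, set 2) → L1-HIT  vc=[26, 6, 10]
10: 0x4b (blk 18, set 2) → L1-HIT  vc=[26, 6, 10]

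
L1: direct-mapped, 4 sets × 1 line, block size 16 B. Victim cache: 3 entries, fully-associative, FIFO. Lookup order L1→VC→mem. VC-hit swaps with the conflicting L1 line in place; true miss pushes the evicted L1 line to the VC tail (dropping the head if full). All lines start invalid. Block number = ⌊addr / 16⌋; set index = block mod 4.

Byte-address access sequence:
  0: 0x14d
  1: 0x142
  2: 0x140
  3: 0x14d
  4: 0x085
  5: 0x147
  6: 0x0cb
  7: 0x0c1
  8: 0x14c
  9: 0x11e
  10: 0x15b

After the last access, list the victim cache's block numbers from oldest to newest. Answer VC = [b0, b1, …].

0: 0x14d (blk 20, set 0) → MISS  vc=[]
1: 0x142 (blk 20, set 0) → L1-HIT  vc=[]
2: 0x140 (blk 20, set 0) → L1-HIT  vc=[]
3: 0x14d (blk 20, set 0) → L1-HIT  vc=[]
4: 0x85 (blk 8, set 0) → MISS  vc=[20]
5: 0x147 (blk 20, set 0) → VC-HIT  vc=[8]
6: 0xcb (blk 12, set 0) → MISS  vc=[8, 20]
7: 0xc1 (blk 12, set 0) → L1-HIT  vc=[8, 20]
8: 0x14c (blk 20, set 0) → VC-HIT  vc=[8, 12]
9: 0x11e (blk 17, set 1) → MISS  vc=[8, 12]
10: 0x15b (blk 21, set 1) → MISS  vc=[8, 12, 17]

VC = [8, 12, 17]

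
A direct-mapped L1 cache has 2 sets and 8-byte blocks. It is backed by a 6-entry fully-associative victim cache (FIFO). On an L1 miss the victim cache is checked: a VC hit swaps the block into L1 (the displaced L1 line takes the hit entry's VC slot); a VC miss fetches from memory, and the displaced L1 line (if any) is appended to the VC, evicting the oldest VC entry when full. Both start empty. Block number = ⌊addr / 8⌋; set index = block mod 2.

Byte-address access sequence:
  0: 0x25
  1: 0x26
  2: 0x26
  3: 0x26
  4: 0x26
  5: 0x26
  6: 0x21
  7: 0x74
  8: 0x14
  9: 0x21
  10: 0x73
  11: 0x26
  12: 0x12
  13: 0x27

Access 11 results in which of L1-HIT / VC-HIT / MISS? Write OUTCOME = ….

OUTCOME = VC-HIT

0: 0x25 (blk 4, set 0) → MISS  vc=[]
1: 0x26 (blk 4, set 0) → L1-HIT  vc=[]
2: 0x26 (blk 4, set 0) → L1-HIT  vc=[]
3: 0x26 (blk 4, set 0) → L1-HIT  vc=[]
4: 0x26 (blk 4, set 0) → L1-HIT  vc=[]
5: 0x26 (blk 4, set 0) → L1-HIT  vc=[]
6: 0x21 (blk 4, set 0) → L1-HIT  vc=[]
7: 0x74 (blk 14, set 0) → MISS  vc=[4]
8: 0x14 (blk 2, set 0) → MISS  vc=[4, 14]
9: 0x21 (blk 4, set 0) → VC-HIT  vc=[2, 14]
10: 0x73 (blk 14, set 0) → VC-HIT  vc=[2, 4]
11: 0x26 (blk 4, set 0) → VC-HIT  vc=[2, 14]
12: 0x12 (blk 2, set 0) → VC-HIT  vc=[4, 14]
13: 0x27 (blk 4, set 0) → VC-HIT  vc=[2, 14]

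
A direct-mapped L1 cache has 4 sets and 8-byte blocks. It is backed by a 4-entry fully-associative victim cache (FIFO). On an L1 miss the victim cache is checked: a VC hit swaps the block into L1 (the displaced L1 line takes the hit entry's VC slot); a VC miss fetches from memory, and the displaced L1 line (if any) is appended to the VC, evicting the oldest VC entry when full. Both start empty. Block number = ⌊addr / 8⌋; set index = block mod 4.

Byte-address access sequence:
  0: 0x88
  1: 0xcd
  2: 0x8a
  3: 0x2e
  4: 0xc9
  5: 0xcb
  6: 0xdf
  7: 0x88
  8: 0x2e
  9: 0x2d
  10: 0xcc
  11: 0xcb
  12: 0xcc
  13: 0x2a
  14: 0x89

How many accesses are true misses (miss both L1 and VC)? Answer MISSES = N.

  [0] addr=0x88 blk=17 s=1: MISS | VC []
  [1] addr=0xcd blk=25 s=1: MISS | VC [17]
  [2] addr=0x8a blk=17 s=1: VC-HIT | VC [25]
  [3] addr=0x2e blk=5 s=1: MISS | VC [25, 17]
  [4] addr=0xc9 blk=25 s=1: VC-HIT | VC [5, 17]
  [5] addr=0xcb blk=25 s=1: L1-HIT | VC [5, 17]
  [6] addr=0xdf blk=27 s=3: MISS | VC [5, 17]
  [7] addr=0x88 blk=17 s=1: VC-HIT | VC [5, 25]
  [8] addr=0x2e blk=5 s=1: VC-HIT | VC [17, 25]
  [9] addr=0x2d blk=5 s=1: L1-HIT | VC [17, 25]
  [10] addr=0xcc blk=25 s=1: VC-HIT | VC [17, 5]
  [11] addr=0xcb blk=25 s=1: L1-HIT | VC [17, 5]
  [12] addr=0xcc blk=25 s=1: L1-HIT | VC [17, 5]
  [13] addr=0x2a blk=5 s=1: VC-HIT | VC [17, 25]
  [14] addr=0x89 blk=17 s=1: VC-HIT | VC [5, 25]

MISSES = 4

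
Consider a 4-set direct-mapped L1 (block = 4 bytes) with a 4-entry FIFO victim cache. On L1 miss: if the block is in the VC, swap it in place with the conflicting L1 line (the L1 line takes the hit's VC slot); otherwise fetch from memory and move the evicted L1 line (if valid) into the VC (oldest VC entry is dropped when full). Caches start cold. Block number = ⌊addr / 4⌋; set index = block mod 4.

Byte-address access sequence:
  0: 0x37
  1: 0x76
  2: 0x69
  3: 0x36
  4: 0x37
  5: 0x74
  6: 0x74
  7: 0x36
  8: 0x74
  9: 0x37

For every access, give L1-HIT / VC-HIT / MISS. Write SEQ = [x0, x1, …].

SEQ = [MISS, MISS, MISS, VC-HIT, L1-HIT, VC-HIT, L1-HIT, VC-HIT, VC-HIT, VC-HIT]

#0 0x37→b13/s1 MISS; vc=[]
#1 0x76→b29/s1 MISS; vc=[13]
#2 0x69→b26/s2 MISS; vc=[13]
#3 0x36→b13/s1 VC-HIT; vc=[29]
#4 0x37→b13/s1 L1-HIT; vc=[29]
#5 0x74→b29/s1 VC-HIT; vc=[13]
#6 0x74→b29/s1 L1-HIT; vc=[13]
#7 0x36→b13/s1 VC-HIT; vc=[29]
#8 0x74→b29/s1 VC-HIT; vc=[13]
#9 0x37→b13/s1 VC-HIT; vc=[29]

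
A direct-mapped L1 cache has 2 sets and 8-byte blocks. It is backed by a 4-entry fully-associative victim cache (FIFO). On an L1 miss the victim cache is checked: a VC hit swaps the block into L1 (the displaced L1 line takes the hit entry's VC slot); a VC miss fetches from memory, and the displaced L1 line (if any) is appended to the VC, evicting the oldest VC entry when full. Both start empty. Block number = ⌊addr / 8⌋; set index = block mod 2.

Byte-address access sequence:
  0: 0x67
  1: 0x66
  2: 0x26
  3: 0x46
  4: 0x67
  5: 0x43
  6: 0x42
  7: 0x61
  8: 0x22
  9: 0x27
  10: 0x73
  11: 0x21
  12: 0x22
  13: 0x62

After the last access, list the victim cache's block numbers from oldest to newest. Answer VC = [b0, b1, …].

0: 0x67 (blk 12, set 0) → MISS  vc=[]
1: 0x66 (blk 12, set 0) → L1-HIT  vc=[]
2: 0x26 (blk 4, set 0) → MISS  vc=[12]
3: 0x46 (blk 8, set 0) → MISS  vc=[12, 4]
4: 0x67 (blk 12, set 0) → VC-HIT  vc=[8, 4]
5: 0x43 (blk 8, set 0) → VC-HIT  vc=[12, 4]
6: 0x42 (blk 8, set 0) → L1-HIT  vc=[12, 4]
7: 0x61 (blk 12, set 0) → VC-HIT  vc=[8, 4]
8: 0x22 (blk 4, set 0) → VC-HIT  vc=[8, 12]
9: 0x27 (blk 4, set 0) → L1-HIT  vc=[8, 12]
10: 0x73 (blk 14, set 0) → MISS  vc=[8, 12, 4]
11: 0x21 (blk 4, set 0) → VC-HIT  vc=[8, 12, 14]
12: 0x22 (blk 4, set 0) → L1-HIT  vc=[8, 12, 14]
13: 0x62 (blk 12, set 0) → VC-HIT  vc=[8, 4, 14]

VC = [8, 4, 14]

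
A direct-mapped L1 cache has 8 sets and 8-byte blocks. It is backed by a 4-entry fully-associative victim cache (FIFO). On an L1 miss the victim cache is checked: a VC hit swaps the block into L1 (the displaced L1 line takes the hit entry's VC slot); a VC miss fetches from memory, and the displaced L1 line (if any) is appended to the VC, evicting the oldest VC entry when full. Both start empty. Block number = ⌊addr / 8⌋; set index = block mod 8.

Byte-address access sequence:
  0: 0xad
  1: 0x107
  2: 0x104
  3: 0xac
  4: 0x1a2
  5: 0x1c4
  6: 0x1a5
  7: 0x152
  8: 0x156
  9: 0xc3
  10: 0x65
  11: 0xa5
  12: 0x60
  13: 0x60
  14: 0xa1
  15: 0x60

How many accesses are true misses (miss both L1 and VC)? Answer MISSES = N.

0: 0xad (blk 21, set 5) → MISS  vc=[]
1: 0x107 (blk 32, set 0) → MISS  vc=[]
2: 0x104 (blk 32, set 0) → L1-HIT  vc=[]
3: 0xac (blk 21, set 5) → L1-HIT  vc=[]
4: 0x1a2 (blk 52, set 4) → MISS  vc=[]
5: 0x1c4 (blk 56, set 0) → MISS  vc=[32]
6: 0x1a5 (blk 52, set 4) → L1-HIT  vc=[32]
7: 0x152 (blk 42, set 2) → MISS  vc=[32]
8: 0x156 (blk 42, set 2) → L1-HIT  vc=[32]
9: 0xc3 (blk 24, set 0) → MISS  vc=[32, 56]
10: 0x65 (blk 12, set 4) → MISS  vc=[32, 56, 52]
11: 0xa5 (blk 20, set 4) → MISS  vc=[32, 56, 52, 12]
12: 0x60 (blk 12, set 4) → VC-HIT  vc=[32, 56, 52, 20]
13: 0x60 (blk 12, set 4) → L1-HIT  vc=[32, 56, 52, 20]
14: 0xa1 (blk 20, set 4) → VC-HIT  vc=[32, 56, 52, 12]
15: 0x60 (blk 12, set 4) → VC-HIT  vc=[32, 56, 52, 20]

MISSES = 8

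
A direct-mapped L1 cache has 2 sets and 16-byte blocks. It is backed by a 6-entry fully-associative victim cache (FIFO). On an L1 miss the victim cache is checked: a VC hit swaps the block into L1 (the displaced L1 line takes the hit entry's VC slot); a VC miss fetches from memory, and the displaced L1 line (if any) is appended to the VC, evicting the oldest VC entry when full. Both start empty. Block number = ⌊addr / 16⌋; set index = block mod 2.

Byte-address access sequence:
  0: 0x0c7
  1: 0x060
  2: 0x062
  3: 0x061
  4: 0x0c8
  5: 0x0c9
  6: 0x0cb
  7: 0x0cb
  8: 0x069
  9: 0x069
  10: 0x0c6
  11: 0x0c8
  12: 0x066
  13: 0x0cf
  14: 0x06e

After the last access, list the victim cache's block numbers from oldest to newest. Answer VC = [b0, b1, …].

VC = [12]

  [0] addr=0xc7 blk=12 s=0: MISS | VC []
  [1] addr=0x60 blk=6 s=0: MISS | VC [12]
  [2] addr=0x62 blk=6 s=0: L1-HIT | VC [12]
  [3] addr=0x61 blk=6 s=0: L1-HIT | VC [12]
  [4] addr=0xc8 blk=12 s=0: VC-HIT | VC [6]
  [5] addr=0xc9 blk=12 s=0: L1-HIT | VC [6]
  [6] addr=0xcb blk=12 s=0: L1-HIT | VC [6]
  [7] addr=0xcb blk=12 s=0: L1-HIT | VC [6]
  [8] addr=0x69 blk=6 s=0: VC-HIT | VC [12]
  [9] addr=0x69 blk=6 s=0: L1-HIT | VC [12]
  [10] addr=0xc6 blk=12 s=0: VC-HIT | VC [6]
  [11] addr=0xc8 blk=12 s=0: L1-HIT | VC [6]
  [12] addr=0x66 blk=6 s=0: VC-HIT | VC [12]
  [13] addr=0xcf blk=12 s=0: VC-HIT | VC [6]
  [14] addr=0x6e blk=6 s=0: VC-HIT | VC [12]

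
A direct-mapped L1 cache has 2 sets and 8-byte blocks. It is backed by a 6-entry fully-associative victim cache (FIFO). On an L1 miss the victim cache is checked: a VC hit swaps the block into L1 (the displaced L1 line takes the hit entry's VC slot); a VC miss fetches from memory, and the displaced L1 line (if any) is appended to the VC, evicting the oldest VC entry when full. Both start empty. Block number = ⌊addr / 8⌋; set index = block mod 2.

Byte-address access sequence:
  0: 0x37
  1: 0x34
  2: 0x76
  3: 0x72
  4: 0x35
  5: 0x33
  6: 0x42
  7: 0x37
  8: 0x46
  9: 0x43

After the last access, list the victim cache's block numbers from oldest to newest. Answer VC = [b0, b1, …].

#0 0x37→b6/s0 MISS; vc=[]
#1 0x34→b6/s0 L1-HIT; vc=[]
#2 0x76→b14/s0 MISS; vc=[6]
#3 0x72→b14/s0 L1-HIT; vc=[6]
#4 0x35→b6/s0 VC-HIT; vc=[14]
#5 0x33→b6/s0 L1-HIT; vc=[14]
#6 0x42→b8/s0 MISS; vc=[14,6]
#7 0x37→b6/s0 VC-HIT; vc=[14,8]
#8 0x46→b8/s0 VC-HIT; vc=[14,6]
#9 0x43→b8/s0 L1-HIT; vc=[14,6]

VC = [14, 6]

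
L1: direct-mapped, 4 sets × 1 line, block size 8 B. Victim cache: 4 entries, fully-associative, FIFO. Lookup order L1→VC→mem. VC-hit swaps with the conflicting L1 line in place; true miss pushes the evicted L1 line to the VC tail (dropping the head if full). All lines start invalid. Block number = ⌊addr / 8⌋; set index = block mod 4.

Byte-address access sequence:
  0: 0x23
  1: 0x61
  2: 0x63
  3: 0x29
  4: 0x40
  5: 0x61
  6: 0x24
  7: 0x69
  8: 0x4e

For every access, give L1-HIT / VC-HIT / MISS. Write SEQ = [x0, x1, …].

SEQ = [MISS, MISS, L1-HIT, MISS, MISS, VC-HIT, VC-HIT, MISS, MISS]

#0 0x23→b4/s0 MISS; vc=[]
#1 0x61→b12/s0 MISS; vc=[4]
#2 0x63→b12/s0 L1-HIT; vc=[4]
#3 0x29→b5/s1 MISS; vc=[4]
#4 0x40→b8/s0 MISS; vc=[4,12]
#5 0x61→b12/s0 VC-HIT; vc=[4,8]
#6 0x24→b4/s0 VC-HIT; vc=[12,8]
#7 0x69→b13/s1 MISS; vc=[12,8,5]
#8 0x4e→b9/s1 MISS; vc=[12,8,5,13]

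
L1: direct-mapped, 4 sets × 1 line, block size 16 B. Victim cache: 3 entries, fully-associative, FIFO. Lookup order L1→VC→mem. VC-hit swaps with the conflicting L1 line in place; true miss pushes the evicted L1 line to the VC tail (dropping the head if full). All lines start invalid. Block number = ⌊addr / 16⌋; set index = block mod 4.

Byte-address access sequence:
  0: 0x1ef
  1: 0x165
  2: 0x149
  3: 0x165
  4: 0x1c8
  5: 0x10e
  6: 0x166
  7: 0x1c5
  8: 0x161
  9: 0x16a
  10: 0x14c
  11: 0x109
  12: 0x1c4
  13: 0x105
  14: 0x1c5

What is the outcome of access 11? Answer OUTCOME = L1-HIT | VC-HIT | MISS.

OUTCOME = VC-HIT

0: 0x1ef (blk 30, set 2) → MISS  vc=[]
1: 0x165 (blk 22, set 2) → MISS  vc=[30]
2: 0x149 (blk 20, set 0) → MISS  vc=[30]
3: 0x165 (blk 22, set 2) → L1-HIT  vc=[30]
4: 0x1c8 (blk 28, set 0) → MISS  vc=[30, 20]
5: 0x10e (blk 16, set 0) → MISS  vc=[30, 20, 28]
6: 0x166 (blk 22, set 2) → L1-HIT  vc=[30, 20, 28]
7: 0x1c5 (blk 28, set 0) → VC-HIT  vc=[30, 20, 16]
8: 0x161 (blk 22, set 2) → L1-HIT  vc=[30, 20, 16]
9: 0x16a (blk 22, set 2) → L1-HIT  vc=[30, 20, 16]
10: 0x14c (blk 20, set 0) → VC-HIT  vc=[30, 28, 16]
11: 0x109 (blk 16, set 0) → VC-HIT  vc=[30, 28, 20]
12: 0x1c4 (blk 28, set 0) → VC-HIT  vc=[30, 16, 20]
13: 0x105 (blk 16, set 0) → VC-HIT  vc=[30, 28, 20]
14: 0x1c5 (blk 28, set 0) → VC-HIT  vc=[30, 16, 20]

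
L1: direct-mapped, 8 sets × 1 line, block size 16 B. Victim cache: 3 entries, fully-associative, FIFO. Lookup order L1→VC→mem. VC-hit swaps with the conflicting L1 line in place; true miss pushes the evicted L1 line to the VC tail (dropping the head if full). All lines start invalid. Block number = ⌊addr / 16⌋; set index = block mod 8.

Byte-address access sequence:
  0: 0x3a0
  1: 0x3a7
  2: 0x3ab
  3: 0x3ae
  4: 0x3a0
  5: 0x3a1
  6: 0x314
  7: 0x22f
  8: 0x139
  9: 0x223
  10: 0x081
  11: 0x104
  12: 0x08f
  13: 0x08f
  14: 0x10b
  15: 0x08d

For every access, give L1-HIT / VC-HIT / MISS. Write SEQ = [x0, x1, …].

0: 0x3a0 (blk 58, set 2) → MISS  vc=[]
1: 0x3a7 (blk 58, set 2) → L1-HIT  vc=[]
2: 0x3ab (blk 58, set 2) → L1-HIT  vc=[]
3: 0x3ae (blk 58, set 2) → L1-HIT  vc=[]
4: 0x3a0 (blk 58, set 2) → L1-HIT  vc=[]
5: 0x3a1 (blk 58, set 2) → L1-HIT  vc=[]
6: 0x314 (blk 49, set 1) → MISS  vc=[]
7: 0x22f (blk 34, set 2) → MISS  vc=[58]
8: 0x139 (blk 19, set 3) → MISS  vc=[58]
9: 0x223 (blk 34, set 2) → L1-HIT  vc=[58]
10: 0x81 (blk 8, set 0) → MISS  vc=[58]
11: 0x104 (blk 16, set 0) → MISS  vc=[58, 8]
12: 0x8f (blk 8, set 0) → VC-HIT  vc=[58, 16]
13: 0x8f (blk 8, set 0) → L1-HIT  vc=[58, 16]
14: 0x10b (blk 16, set 0) → VC-HIT  vc=[58, 8]
15: 0x8d (blk 8, set 0) → VC-HIT  vc=[58, 16]

SEQ = [MISS, L1-HIT, L1-HIT, L1-HIT, L1-HIT, L1-HIT, MISS, MISS, MISS, L1-HIT, MISS, MISS, VC-HIT, L1-HIT, VC-HIT, VC-HIT]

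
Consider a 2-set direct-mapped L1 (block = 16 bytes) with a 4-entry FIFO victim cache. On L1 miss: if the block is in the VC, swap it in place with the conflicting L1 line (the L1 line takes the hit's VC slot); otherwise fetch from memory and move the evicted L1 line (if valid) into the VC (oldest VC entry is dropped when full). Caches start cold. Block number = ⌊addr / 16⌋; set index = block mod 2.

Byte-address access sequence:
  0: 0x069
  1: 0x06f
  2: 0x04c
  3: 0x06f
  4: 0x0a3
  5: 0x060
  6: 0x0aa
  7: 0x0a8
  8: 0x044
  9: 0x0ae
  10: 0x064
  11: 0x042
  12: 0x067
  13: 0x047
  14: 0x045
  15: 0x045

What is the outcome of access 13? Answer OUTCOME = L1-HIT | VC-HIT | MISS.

#0 0x69→b6/s0 MISS; vc=[]
#1 0x6f→b6/s0 L1-HIT; vc=[]
#2 0x4c→b4/s0 MISS; vc=[6]
#3 0x6f→b6/s0 VC-HIT; vc=[4]
#4 0xa3→b10/s0 MISS; vc=[4,6]
#5 0x60→b6/s0 VC-HIT; vc=[4,10]
#6 0xaa→b10/s0 VC-HIT; vc=[4,6]
#7 0xa8→b10/s0 L1-HIT; vc=[4,6]
#8 0x44→b4/s0 VC-HIT; vc=[10,6]
#9 0xae→b10/s0 VC-HIT; vc=[4,6]
#10 0x64→b6/s0 VC-HIT; vc=[4,10]
#11 0x42→b4/s0 VC-HIT; vc=[6,10]
#12 0x67→b6/s0 VC-HIT; vc=[4,10]
#13 0x47→b4/s0 VC-HIT; vc=[6,10]
#14 0x45→b4/s0 L1-HIT; vc=[6,10]
#15 0x45→b4/s0 L1-HIT; vc=[6,10]

OUTCOME = VC-HIT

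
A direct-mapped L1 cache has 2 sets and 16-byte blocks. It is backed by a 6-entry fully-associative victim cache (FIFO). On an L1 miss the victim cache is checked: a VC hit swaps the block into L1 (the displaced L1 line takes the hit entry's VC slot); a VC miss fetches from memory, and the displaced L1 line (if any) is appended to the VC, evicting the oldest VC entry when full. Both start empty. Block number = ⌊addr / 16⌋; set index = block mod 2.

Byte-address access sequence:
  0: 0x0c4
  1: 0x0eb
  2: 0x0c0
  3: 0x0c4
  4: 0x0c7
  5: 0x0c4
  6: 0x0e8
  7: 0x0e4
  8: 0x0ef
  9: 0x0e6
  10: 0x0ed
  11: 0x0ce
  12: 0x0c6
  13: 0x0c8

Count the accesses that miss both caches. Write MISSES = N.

MISSES = 2

0: 0xc4 (blk 12, set 0) → MISS  vc=[]
1: 0xeb (blk 14, set 0) → MISS  vc=[12]
2: 0xc0 (blk 12, set 0) → VC-HIT  vc=[14]
3: 0xc4 (blk 12, set 0) → L1-HIT  vc=[14]
4: 0xc7 (blk 12, set 0) → L1-HIT  vc=[14]
5: 0xc4 (blk 12, set 0) → L1-HIT  vc=[14]
6: 0xe8 (blk 14, set 0) → VC-HIT  vc=[12]
7: 0xe4 (blk 14, set 0) → L1-HIT  vc=[12]
8: 0xef (blk 14, set 0) → L1-HIT  vc=[12]
9: 0xe6 (blk 14, set 0) → L1-HIT  vc=[12]
10: 0xed (blk 14, set 0) → L1-HIT  vc=[12]
11: 0xce (blk 12, set 0) → VC-HIT  vc=[14]
12: 0xc6 (blk 12, set 0) → L1-HIT  vc=[14]
13: 0xc8 (blk 12, set 0) → L1-HIT  vc=[14]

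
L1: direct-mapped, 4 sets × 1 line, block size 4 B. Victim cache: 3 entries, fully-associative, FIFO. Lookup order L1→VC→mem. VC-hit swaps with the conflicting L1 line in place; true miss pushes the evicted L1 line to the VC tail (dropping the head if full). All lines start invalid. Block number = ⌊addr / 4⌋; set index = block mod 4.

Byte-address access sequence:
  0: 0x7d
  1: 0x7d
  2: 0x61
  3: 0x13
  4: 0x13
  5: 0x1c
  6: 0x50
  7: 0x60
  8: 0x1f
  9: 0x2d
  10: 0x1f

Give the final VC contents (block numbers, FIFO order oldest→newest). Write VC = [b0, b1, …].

0: 0x7d (blk 31, set 3) → MISS  vc=[]
1: 0x7d (blk 31, set 3) → L1-HIT  vc=[]
2: 0x61 (blk 24, set 0) → MISS  vc=[]
3: 0x13 (blk 4, set 0) → MISS  vc=[24]
4: 0x13 (blk 4, set 0) → L1-HIT  vc=[24]
5: 0x1c (blk 7, set 3) → MISS  vc=[24, 31]
6: 0x50 (blk 20, set 0) → MISS  vc=[24, 31, 4]
7: 0x60 (blk 24, set 0) → VC-HIT  vc=[20, 31, 4]
8: 0x1f (blk 7, set 3) → L1-HIT  vc=[20, 31, 4]
9: 0x2d (blk 11, set 3) → MISS  vc=[31, 4, 7]
10: 0x1f (blk 7, set 3) → VC-HIT  vc=[31, 4, 11]

VC = [31, 4, 11]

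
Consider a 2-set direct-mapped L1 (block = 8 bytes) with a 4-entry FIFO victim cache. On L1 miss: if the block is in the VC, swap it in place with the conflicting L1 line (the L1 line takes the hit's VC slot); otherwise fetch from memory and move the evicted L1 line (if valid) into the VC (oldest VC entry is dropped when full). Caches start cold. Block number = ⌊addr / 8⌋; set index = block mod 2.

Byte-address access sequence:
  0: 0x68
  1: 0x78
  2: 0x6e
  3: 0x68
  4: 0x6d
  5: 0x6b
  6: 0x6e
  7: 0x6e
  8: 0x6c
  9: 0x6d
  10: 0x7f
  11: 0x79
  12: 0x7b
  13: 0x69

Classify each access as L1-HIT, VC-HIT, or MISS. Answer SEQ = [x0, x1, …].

SEQ = [MISS, MISS, VC-HIT, L1-HIT, L1-HIT, L1-HIT, L1-HIT, L1-HIT, L1-HIT, L1-HIT, VC-HIT, L1-HIT, L1-HIT, VC-HIT]

#0 0x68→b13/s1 MISS; vc=[]
#1 0x78→b15/s1 MISS; vc=[13]
#2 0x6e→b13/s1 VC-HIT; vc=[15]
#3 0x68→b13/s1 L1-HIT; vc=[15]
#4 0x6d→b13/s1 L1-HIT; vc=[15]
#5 0x6b→b13/s1 L1-HIT; vc=[15]
#6 0x6e→b13/s1 L1-HIT; vc=[15]
#7 0x6e→b13/s1 L1-HIT; vc=[15]
#8 0x6c→b13/s1 L1-HIT; vc=[15]
#9 0x6d→b13/s1 L1-HIT; vc=[15]
#10 0x7f→b15/s1 VC-HIT; vc=[13]
#11 0x79→b15/s1 L1-HIT; vc=[13]
#12 0x7b→b15/s1 L1-HIT; vc=[13]
#13 0x69→b13/s1 VC-HIT; vc=[15]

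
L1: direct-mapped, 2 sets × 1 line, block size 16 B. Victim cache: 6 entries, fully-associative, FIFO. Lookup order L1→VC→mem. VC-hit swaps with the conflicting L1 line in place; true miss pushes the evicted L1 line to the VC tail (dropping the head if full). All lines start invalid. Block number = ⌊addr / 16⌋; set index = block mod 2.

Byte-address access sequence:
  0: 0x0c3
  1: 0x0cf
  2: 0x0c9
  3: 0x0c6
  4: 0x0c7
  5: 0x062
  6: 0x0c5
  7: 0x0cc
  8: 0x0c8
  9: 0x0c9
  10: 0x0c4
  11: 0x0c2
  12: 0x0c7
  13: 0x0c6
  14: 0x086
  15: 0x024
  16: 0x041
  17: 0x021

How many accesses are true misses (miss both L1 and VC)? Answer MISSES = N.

MISSES = 5

#0 0xc3→b12/s0 MISS; vc=[]
#1 0xcf→b12/s0 L1-HIT; vc=[]
#2 0xc9→b12/s0 L1-HIT; vc=[]
#3 0xc6→b12/s0 L1-HIT; vc=[]
#4 0xc7→b12/s0 L1-HIT; vc=[]
#5 0x62→b6/s0 MISS; vc=[12]
#6 0xc5→b12/s0 VC-HIT; vc=[6]
#7 0xcc→b12/s0 L1-HIT; vc=[6]
#8 0xc8→b12/s0 L1-HIT; vc=[6]
#9 0xc9→b12/s0 L1-HIT; vc=[6]
#10 0xc4→b12/s0 L1-HIT; vc=[6]
#11 0xc2→b12/s0 L1-HIT; vc=[6]
#12 0xc7→b12/s0 L1-HIT; vc=[6]
#13 0xc6→b12/s0 L1-HIT; vc=[6]
#14 0x86→b8/s0 MISS; vc=[6,12]
#15 0x24→b2/s0 MISS; vc=[6,12,8]
#16 0x41→b4/s0 MISS; vc=[6,12,8,2]
#17 0x21→b2/s0 VC-HIT; vc=[6,12,8,4]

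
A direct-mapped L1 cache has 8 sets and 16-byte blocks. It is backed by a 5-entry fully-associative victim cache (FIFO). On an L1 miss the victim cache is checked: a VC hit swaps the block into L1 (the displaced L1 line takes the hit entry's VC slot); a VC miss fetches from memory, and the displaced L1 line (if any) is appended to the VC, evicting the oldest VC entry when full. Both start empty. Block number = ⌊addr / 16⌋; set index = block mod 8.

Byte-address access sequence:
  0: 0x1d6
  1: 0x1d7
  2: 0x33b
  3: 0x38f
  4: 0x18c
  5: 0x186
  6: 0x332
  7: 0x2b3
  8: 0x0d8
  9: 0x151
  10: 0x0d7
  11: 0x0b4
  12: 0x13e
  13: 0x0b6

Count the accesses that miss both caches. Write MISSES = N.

MISSES = 9

  [0] addr=0x1d6 blk=29 s=5: MISS | VC []
  [1] addr=0x1d7 blk=29 s=5: L1-HIT | VC []
  [2] addr=0x33b blk=51 s=3: MISS | VC []
  [3] addr=0x38f blk=56 s=0: MISS | VC []
  [4] addr=0x18c blk=24 s=0: MISS | VC [56]
  [5] addr=0x186 blk=24 s=0: L1-HIT | VC [56]
  [6] addr=0x332 blk=51 s=3: L1-HIT | VC [56]
  [7] addr=0x2b3 blk=43 s=3: MISS | VC [56, 51]
  [8] addr=0xd8 blk=13 s=5: MISS | VC [56, 51, 29]
  [9] addr=0x151 blk=21 s=5: MISS | VC [56, 51, 29, 13]
  [10] addr=0xd7 blk=13 s=5: VC-HIT | VC [56, 51, 29, 21]
  [11] addr=0xb4 blk=11 s=3: MISS | VC [56, 51, 29, 21, 43]
  [12] addr=0x13e blk=19 s=3: MISS | VC [51, 29, 21, 43, 11]
  [13] addr=0xb6 blk=11 s=3: VC-HIT | VC [51, 29, 21, 43, 19]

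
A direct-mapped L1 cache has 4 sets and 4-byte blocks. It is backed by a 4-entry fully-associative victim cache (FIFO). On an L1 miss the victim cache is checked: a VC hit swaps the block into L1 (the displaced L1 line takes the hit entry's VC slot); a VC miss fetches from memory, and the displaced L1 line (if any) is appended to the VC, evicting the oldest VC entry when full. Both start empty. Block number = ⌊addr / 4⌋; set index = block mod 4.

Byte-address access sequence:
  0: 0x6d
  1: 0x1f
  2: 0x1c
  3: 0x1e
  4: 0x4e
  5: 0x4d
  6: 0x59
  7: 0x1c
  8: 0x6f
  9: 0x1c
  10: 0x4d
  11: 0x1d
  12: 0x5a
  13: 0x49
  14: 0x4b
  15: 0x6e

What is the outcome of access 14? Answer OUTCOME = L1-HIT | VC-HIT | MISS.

0: 0x6d (blk 27, set 3) → MISS  vc=[]
1: 0x1f (blk 7, set 3) → MISS  vc=[27]
2: 0x1c (blk 7, set 3) → L1-HIT  vc=[27]
3: 0x1e (blk 7, set 3) → L1-HIT  vc=[27]
4: 0x4e (blk 19, set 3) → MISS  vc=[27, 7]
5: 0x4d (blk 19, set 3) → L1-HIT  vc=[27, 7]
6: 0x59 (blk 22, set 2) → MISS  vc=[27, 7]
7: 0x1c (blk 7, set 3) → VC-HIT  vc=[27, 19]
8: 0x6f (blk 27, set 3) → VC-HIT  vc=[7, 19]
9: 0x1c (blk 7, set 3) → VC-HIT  vc=[27, 19]
10: 0x4d (blk 19, set 3) → VC-HIT  vc=[27, 7]
11: 0x1d (blk 7, set 3) → VC-HIT  vc=[27, 19]
12: 0x5a (blk 22, set 2) → L1-HIT  vc=[27, 19]
13: 0x49 (blk 18, set 2) → MISS  vc=[27, 19, 22]
14: 0x4b (blk 18, set 2) → L1-HIT  vc=[27, 19, 22]
15: 0x6e (blk 27, set 3) → VC-HIT  vc=[7, 19, 22]

OUTCOME = L1-HIT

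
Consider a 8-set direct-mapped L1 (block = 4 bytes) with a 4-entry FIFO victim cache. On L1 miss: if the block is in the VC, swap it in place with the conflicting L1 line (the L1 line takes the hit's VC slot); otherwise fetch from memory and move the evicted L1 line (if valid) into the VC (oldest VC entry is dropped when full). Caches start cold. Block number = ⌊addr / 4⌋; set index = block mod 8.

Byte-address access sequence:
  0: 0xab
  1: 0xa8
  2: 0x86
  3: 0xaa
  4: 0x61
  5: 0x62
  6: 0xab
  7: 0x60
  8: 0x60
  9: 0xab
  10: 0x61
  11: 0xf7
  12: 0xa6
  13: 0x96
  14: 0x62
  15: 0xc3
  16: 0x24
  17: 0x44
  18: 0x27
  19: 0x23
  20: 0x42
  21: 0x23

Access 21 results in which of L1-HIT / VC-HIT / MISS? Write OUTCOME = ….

#0 0xab→b42/s2 MISS; vc=[]
#1 0xa8→b42/s2 L1-HIT; vc=[]
#2 0x86→b33/s1 MISS; vc=[]
#3 0xaa→b42/s2 L1-HIT; vc=[]
#4 0x61→b24/s0 MISS; vc=[]
#5 0x62→b24/s0 L1-HIT; vc=[]
#6 0xab→b42/s2 L1-HIT; vc=[]
#7 0x60→b24/s0 L1-HIT; vc=[]
#8 0x60→b24/s0 L1-HIT; vc=[]
#9 0xab→b42/s2 L1-HIT; vc=[]
#10 0x61→b24/s0 L1-HIT; vc=[]
#11 0xf7→b61/s5 MISS; vc=[]
#12 0xa6→b41/s1 MISS; vc=[33]
#13 0x96→b37/s5 MISS; vc=[33,61]
#14 0x62→b24/s0 L1-HIT; vc=[33,61]
#15 0xc3→b48/s0 MISS; vc=[33,61,24]
#16 0x24→b9/s1 MISS; vc=[33,61,24,41]
#17 0x44→b17/s1 MISS; vc=[61,24,41,9]
#18 0x27→b9/s1 VC-HIT; vc=[61,24,41,17]
#19 0x23→b8/s0 MISS; vc=[24,41,17,48]
#20 0x42→b16/s0 MISS; vc=[41,17,48,8]
#21 0x23→b8/s0 VC-HIT; vc=[41,17,48,16]

OUTCOME = VC-HIT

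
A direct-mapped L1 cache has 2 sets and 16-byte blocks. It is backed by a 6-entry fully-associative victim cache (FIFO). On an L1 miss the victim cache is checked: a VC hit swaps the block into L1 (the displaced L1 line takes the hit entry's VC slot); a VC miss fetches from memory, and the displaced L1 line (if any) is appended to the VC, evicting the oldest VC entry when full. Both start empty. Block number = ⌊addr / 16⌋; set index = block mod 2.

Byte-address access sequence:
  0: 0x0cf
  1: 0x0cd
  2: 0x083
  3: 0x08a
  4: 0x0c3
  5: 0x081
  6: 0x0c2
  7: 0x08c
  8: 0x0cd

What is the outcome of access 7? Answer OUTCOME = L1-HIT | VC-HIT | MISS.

OUTCOME = VC-HIT

#0 0xcf→b12/s0 MISS; vc=[]
#1 0xcd→b12/s0 L1-HIT; vc=[]
#2 0x83→b8/s0 MISS; vc=[12]
#3 0x8a→b8/s0 L1-HIT; vc=[12]
#4 0xc3→b12/s0 VC-HIT; vc=[8]
#5 0x81→b8/s0 VC-HIT; vc=[12]
#6 0xc2→b12/s0 VC-HIT; vc=[8]
#7 0x8c→b8/s0 VC-HIT; vc=[12]
#8 0xcd→b12/s0 VC-HIT; vc=[8]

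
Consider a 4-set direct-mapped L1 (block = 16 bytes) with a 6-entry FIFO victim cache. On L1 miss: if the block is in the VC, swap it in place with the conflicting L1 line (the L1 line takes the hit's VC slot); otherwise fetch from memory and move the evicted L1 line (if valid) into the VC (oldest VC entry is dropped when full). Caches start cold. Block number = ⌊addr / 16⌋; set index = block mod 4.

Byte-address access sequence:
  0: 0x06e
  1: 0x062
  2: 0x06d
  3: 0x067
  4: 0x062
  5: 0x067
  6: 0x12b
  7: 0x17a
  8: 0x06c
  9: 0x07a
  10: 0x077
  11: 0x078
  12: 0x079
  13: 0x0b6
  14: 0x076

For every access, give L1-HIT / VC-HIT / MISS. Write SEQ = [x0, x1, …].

  [0] addr=0x6e blk=6 s=2: MISS | VC []
  [1] addr=0x62 blk=6 s=2: L1-HIT | VC []
  [2] addr=0x6d blk=6 s=2: L1-HIT | VC []
  [3] addr=0x67 blk=6 s=2: L1-HIT | VC []
  [4] addr=0x62 blk=6 s=2: L1-HIT | VC []
  [5] addr=0x67 blk=6 s=2: L1-HIT | VC []
  [6] addr=0x12b blk=18 s=2: MISS | VC [6]
  [7] addr=0x17a blk=23 s=3: MISS | VC [6]
  [8] addr=0x6c blk=6 s=2: VC-HIT | VC [18]
  [9] addr=0x7a blk=7 s=3: MISS | VC [18, 23]
  [10] addr=0x77 blk=7 s=3: L1-HIT | VC [18, 23]
  [11] addr=0x78 blk=7 s=3: L1-HIT | VC [18, 23]
  [12] addr=0x79 blk=7 s=3: L1-HIT | VC [18, 23]
  [13] addr=0xb6 blk=11 s=3: MISS | VC [18, 23, 7]
  [14] addr=0x76 blk=7 s=3: VC-HIT | VC [18, 23, 11]

SEQ = [MISS, L1-HIT, L1-HIT, L1-HIT, L1-HIT, L1-HIT, MISS, MISS, VC-HIT, MISS, L1-HIT, L1-HIT, L1-HIT, MISS, VC-HIT]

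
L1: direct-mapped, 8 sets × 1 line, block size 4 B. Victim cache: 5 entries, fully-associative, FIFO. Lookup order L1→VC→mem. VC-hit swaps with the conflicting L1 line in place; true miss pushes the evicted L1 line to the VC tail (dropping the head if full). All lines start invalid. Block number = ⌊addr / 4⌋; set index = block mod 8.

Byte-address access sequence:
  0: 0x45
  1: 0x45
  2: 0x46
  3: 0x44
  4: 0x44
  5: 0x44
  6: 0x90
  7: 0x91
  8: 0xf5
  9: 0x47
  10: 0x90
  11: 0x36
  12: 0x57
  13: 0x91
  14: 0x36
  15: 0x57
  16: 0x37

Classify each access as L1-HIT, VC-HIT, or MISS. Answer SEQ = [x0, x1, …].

SEQ = [MISS, L1-HIT, L1-HIT, L1-HIT, L1-HIT, L1-HIT, MISS, L1-HIT, MISS, L1-HIT, L1-HIT, MISS, MISS, L1-HIT, VC-HIT, VC-HIT, VC-HIT]

#0 0x45→b17/s1 MISS; vc=[]
#1 0x45→b17/s1 L1-HIT; vc=[]
#2 0x46→b17/s1 L1-HIT; vc=[]
#3 0x44→b17/s1 L1-HIT; vc=[]
#4 0x44→b17/s1 L1-HIT; vc=[]
#5 0x44→b17/s1 L1-HIT; vc=[]
#6 0x90→b36/s4 MISS; vc=[]
#7 0x91→b36/s4 L1-HIT; vc=[]
#8 0xf5→b61/s5 MISS; vc=[]
#9 0x47→b17/s1 L1-HIT; vc=[]
#10 0x90→b36/s4 L1-HIT; vc=[]
#11 0x36→b13/s5 MISS; vc=[61]
#12 0x57→b21/s5 MISS; vc=[61,13]
#13 0x91→b36/s4 L1-HIT; vc=[61,13]
#14 0x36→b13/s5 VC-HIT; vc=[61,21]
#15 0x57→b21/s5 VC-HIT; vc=[61,13]
#16 0x37→b13/s5 VC-HIT; vc=[61,21]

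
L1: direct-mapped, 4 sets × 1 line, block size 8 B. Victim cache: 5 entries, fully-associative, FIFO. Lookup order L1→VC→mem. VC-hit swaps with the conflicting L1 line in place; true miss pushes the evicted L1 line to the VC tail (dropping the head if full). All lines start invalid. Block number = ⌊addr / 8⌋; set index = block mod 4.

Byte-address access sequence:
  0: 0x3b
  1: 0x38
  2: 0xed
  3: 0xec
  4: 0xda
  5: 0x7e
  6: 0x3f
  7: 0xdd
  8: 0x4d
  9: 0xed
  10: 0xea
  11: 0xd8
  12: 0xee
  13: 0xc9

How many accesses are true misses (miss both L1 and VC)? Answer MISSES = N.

MISSES = 6

0: 0x3b (blk 7, set 3) → MISS  vc=[]
1: 0x38 (blk 7, set 3) → L1-HIT  vc=[]
2: 0xed (blk 29, set 1) → MISS  vc=[]
3: 0xec (blk 29, set 1) → L1-HIT  vc=[]
4: 0xda (blk 27, set 3) → MISS  vc=[7]
5: 0x7e (blk 15, set 3) → MISS  vc=[7, 27]
6: 0x3f (blk 7, set 3) → VC-HIT  vc=[15, 27]
7: 0xdd (blk 27, set 3) → VC-HIT  vc=[15, 7]
8: 0x4d (blk 9, set 1) → MISS  vc=[15, 7, 29]
9: 0xed (blk 29, set 1) → VC-HIT  vc=[15, 7, 9]
10: 0xea (blk 29, set 1) → L1-HIT  vc=[15, 7, 9]
11: 0xd8 (blk 27, set 3) → L1-HIT  vc=[15, 7, 9]
12: 0xee (blk 29, set 1) → L1-HIT  vc=[15, 7, 9]
13: 0xc9 (blk 25, set 1) → MISS  vc=[15, 7, 9, 29]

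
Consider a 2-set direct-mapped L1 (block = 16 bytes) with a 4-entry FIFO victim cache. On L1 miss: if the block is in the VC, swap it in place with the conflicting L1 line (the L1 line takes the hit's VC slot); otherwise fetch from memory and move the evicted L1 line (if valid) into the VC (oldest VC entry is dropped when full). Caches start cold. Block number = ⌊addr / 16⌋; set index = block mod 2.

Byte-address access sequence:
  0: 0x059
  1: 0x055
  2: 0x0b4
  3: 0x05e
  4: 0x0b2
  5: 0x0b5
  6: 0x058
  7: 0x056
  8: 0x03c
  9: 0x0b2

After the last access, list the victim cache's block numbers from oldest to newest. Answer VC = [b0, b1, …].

VC = [3, 5]

0: 0x59 (blk 5, set 1) → MISS  vc=[]
1: 0x55 (blk 5, set 1) → L1-HIT  vc=[]
2: 0xb4 (blk 11, set 1) → MISS  vc=[5]
3: 0x5e (blk 5, set 1) → VC-HIT  vc=[11]
4: 0xb2 (blk 11, set 1) → VC-HIT  vc=[5]
5: 0xb5 (blk 11, set 1) → L1-HIT  vc=[5]
6: 0x58 (blk 5, set 1) → VC-HIT  vc=[11]
7: 0x56 (blk 5, set 1) → L1-HIT  vc=[11]
8: 0x3c (blk 3, set 1) → MISS  vc=[11, 5]
9: 0xb2 (blk 11, set 1) → VC-HIT  vc=[3, 5]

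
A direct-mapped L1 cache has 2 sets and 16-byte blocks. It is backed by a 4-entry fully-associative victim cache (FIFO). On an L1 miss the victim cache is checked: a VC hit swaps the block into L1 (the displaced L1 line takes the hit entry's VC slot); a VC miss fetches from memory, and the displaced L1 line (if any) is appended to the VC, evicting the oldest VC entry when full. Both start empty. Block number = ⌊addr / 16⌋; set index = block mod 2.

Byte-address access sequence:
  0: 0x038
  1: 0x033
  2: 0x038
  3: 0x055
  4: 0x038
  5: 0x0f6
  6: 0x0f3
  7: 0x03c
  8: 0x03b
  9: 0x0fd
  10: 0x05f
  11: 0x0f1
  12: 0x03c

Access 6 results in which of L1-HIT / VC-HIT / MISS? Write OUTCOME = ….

0: 0x38 (blk 3, set 1) → MISS  vc=[]
1: 0x33 (blk 3, set 1) → L1-HIT  vc=[]
2: 0x38 (blk 3, set 1) → L1-HIT  vc=[]
3: 0x55 (blk 5, set 1) → MISS  vc=[3]
4: 0x38 (blk 3, set 1) → VC-HIT  vc=[5]
5: 0xf6 (blk 15, set 1) → MISS  vc=[5, 3]
6: 0xf3 (blk 15, set 1) → L1-HIT  vc=[5, 3]
7: 0x3c (blk 3, set 1) → VC-HIT  vc=[5, 15]
8: 0x3b (blk 3, set 1) → L1-HIT  vc=[5, 15]
9: 0xfd (blk 15, set 1) → VC-HIT  vc=[5, 3]
10: 0x5f (blk 5, set 1) → VC-HIT  vc=[15, 3]
11: 0xf1 (blk 15, set 1) → VC-HIT  vc=[5, 3]
12: 0x3c (blk 3, set 1) → VC-HIT  vc=[5, 15]

OUTCOME = L1-HIT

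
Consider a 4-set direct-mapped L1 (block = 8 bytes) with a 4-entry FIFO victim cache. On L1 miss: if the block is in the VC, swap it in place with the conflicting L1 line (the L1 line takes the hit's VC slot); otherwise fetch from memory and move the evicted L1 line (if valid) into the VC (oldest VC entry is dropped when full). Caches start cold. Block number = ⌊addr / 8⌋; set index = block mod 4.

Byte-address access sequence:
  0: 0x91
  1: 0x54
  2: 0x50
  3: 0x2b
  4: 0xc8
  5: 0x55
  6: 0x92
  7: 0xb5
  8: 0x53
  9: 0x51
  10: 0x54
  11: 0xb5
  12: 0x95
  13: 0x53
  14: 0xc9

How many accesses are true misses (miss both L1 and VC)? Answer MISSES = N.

MISSES = 5

  [0] addr=0x91 blk=18 s=2: MISS | VC []
  [1] addr=0x54 blk=10 s=2: MISS | VC [18]
  [2] addr=0x50 blk=10 s=2: L1-HIT | VC [18]
  [3] addr=0x2b blk=5 s=1: MISS | VC [18]
  [4] addr=0xc8 blk=25 s=1: MISS | VC [18, 5]
  [5] addr=0x55 blk=10 s=2: L1-HIT | VC [18, 5]
  [6] addr=0x92 blk=18 s=2: VC-HIT | VC [10, 5]
  [7] addr=0xb5 blk=22 s=2: MISS | VC [10, 5, 18]
  [8] addr=0x53 blk=10 s=2: VC-HIT | VC [22, 5, 18]
  [9] addr=0x51 blk=10 s=2: L1-HIT | VC [22, 5, 18]
  [10] addr=0x54 blk=10 s=2: L1-HIT | VC [22, 5, 18]
  [11] addr=0xb5 blk=22 s=2: VC-HIT | VC [10, 5, 18]
  [12] addr=0x95 blk=18 s=2: VC-HIT | VC [10, 5, 22]
  [13] addr=0x53 blk=10 s=2: VC-HIT | VC [18, 5, 22]
  [14] addr=0xc9 blk=25 s=1: L1-HIT | VC [18, 5, 22]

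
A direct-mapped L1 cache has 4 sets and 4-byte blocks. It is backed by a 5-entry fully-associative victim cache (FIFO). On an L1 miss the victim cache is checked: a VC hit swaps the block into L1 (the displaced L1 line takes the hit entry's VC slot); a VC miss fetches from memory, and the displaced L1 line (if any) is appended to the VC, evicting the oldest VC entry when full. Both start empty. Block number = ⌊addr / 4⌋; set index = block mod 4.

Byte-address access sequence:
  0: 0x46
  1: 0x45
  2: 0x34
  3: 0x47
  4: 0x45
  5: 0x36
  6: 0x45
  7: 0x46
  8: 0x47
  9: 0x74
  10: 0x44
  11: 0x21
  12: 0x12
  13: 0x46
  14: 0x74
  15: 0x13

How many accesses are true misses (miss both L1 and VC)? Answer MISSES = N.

0: 0x46 (blk 17, set 1) → MISS  vc=[]
1: 0x45 (blk 17, set 1) → L1-HIT  vc=[]
2: 0x34 (blk 13, set 1) → MISS  vc=[17]
3: 0x47 (blk 17, set 1) → VC-HIT  vc=[13]
4: 0x45 (blk 17, set 1) → L1-HIT  vc=[13]
5: 0x36 (blk 13, set 1) → VC-HIT  vc=[17]
6: 0x45 (blk 17, set 1) → VC-HIT  vc=[13]
7: 0x46 (blk 17, set 1) → L1-HIT  vc=[13]
8: 0x47 (blk 17, set 1) → L1-HIT  vc=[13]
9: 0x74 (blk 29, set 1) → MISS  vc=[13, 17]
10: 0x44 (blk 17, set 1) → VC-HIT  vc=[13, 29]
11: 0x21 (blk 8, set 0) → MISS  vc=[13, 29]
12: 0x12 (blk 4, set 0) → MISS  vc=[13, 29, 8]
13: 0x46 (blk 17, set 1) → L1-HIT  vc=[13, 29, 8]
14: 0x74 (blk 29, set 1) → VC-HIT  vc=[13, 17, 8]
15: 0x13 (blk 4, set 0) → L1-HIT  vc=[13, 17, 8]

MISSES = 5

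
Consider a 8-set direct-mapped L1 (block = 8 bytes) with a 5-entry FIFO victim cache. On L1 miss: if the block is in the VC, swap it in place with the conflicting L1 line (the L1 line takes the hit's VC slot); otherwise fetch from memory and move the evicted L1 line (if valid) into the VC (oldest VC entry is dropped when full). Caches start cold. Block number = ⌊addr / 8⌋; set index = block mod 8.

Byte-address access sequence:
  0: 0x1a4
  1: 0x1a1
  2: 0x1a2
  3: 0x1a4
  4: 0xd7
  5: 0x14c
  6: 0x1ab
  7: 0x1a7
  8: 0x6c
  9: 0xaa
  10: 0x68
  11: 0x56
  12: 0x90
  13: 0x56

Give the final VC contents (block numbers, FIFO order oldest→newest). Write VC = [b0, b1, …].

VC = [53, 21, 26, 18]

0: 0x1a4 (blk 52, set 4) → MISS  vc=[]
1: 0x1a1 (blk 52, set 4) → L1-HIT  vc=[]
2: 0x1a2 (blk 52, set 4) → L1-HIT  vc=[]
3: 0x1a4 (blk 52, set 4) → L1-HIT  vc=[]
4: 0xd7 (blk 26, set 2) → MISS  vc=[]
5: 0x14c (blk 41, set 1) → MISS  vc=[]
6: 0x1ab (blk 53, set 5) → MISS  vc=[]
7: 0x1a7 (blk 52, set 4) → L1-HIT  vc=[]
8: 0x6c (blk 13, set 5) → MISS  vc=[53]
9: 0xaa (blk 21, set 5) → MISS  vc=[53, 13]
10: 0x68 (blk 13, set 5) → VC-HIT  vc=[53, 21]
11: 0x56 (blk 10, set 2) → MISS  vc=[53, 21, 26]
12: 0x90 (blk 18, set 2) → MISS  vc=[53, 21, 26, 10]
13: 0x56 (blk 10, set 2) → VC-HIT  vc=[53, 21, 26, 18]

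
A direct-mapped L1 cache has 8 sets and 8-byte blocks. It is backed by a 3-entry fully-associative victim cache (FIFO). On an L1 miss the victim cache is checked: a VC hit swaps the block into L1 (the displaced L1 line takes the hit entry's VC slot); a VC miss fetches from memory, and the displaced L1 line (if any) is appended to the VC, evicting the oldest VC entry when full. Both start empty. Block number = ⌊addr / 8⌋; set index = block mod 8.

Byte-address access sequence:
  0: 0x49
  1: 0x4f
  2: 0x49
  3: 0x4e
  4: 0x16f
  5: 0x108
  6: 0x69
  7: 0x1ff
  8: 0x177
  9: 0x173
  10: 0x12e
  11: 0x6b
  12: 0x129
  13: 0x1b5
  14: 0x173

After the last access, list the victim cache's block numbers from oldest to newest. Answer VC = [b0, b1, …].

0: 0x49 (blk 9, set 1) → MISS  vc=[]
1: 0x4f (blk 9, set 1) → L1-HIT  vc=[]
2: 0x49 (blk 9, set 1) → L1-HIT  vc=[]
3: 0x4e (blk 9, set 1) → L1-HIT  vc=[]
4: 0x16f (blk 45, set 5) → MISS  vc=[]
5: 0x108 (blk 33, set 1) → MISS  vc=[9]
6: 0x69 (blk 13, set 5) → MISS  vc=[9, 45]
7: 0x1ff (blk 63, set 7) → MISS  vc=[9, 45]
8: 0x177 (blk 46, set 6) → MISS  vc=[9, 45]
9: 0x173 (blk 46, set 6) → L1-HIT  vc=[9, 45]
10: 0x12e (blk 37, set 5) → MISS  vc=[9, 45, 13]
11: 0x6b (blk 13, set 5) → VC-HIT  vc=[9, 45, 37]
12: 0x129 (blk 37, set 5) → VC-HIT  vc=[9, 45, 13]
13: 0x1b5 (blk 54, set 6) → MISS  vc=[45, 13, 46]
14: 0x173 (blk 46, set 6) → VC-HIT  vc=[45, 13, 54]

VC = [45, 13, 54]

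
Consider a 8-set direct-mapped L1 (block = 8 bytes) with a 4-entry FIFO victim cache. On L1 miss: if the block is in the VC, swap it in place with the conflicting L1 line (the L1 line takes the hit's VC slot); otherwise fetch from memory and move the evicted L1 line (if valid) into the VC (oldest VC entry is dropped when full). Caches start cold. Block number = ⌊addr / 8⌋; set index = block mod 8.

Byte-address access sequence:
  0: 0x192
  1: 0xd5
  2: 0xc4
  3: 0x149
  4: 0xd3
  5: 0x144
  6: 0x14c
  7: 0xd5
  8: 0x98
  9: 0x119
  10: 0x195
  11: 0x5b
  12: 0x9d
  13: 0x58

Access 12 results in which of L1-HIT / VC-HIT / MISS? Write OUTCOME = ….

0: 0x192 (blk 50, set 2) → MISS  vc=[]
1: 0xd5 (blk 26, set 2) → MISS  vc=[50]
2: 0xc4 (blk 24, set 0) → MISS  vc=[50]
3: 0x149 (blk 41, set 1) → MISS  vc=[50]
4: 0xd3 (blk 26, set 2) → L1-HIT  vc=[50]
5: 0x144 (blk 40, set 0) → MISS  vc=[50, 24]
6: 0x14c (blk 41, set 1) → L1-HIT  vc=[50, 24]
7: 0xd5 (blk 26, set 2) → L1-HIT  vc=[50, 24]
8: 0x98 (blk 19, set 3) → MISS  vc=[50, 24]
9: 0x119 (blk 35, set 3) → MISS  vc=[50, 24, 19]
10: 0x195 (blk 50, set 2) → VC-HIT  vc=[26, 24, 19]
11: 0x5b (blk 11, set 3) → MISS  vc=[26, 24, 19, 35]
12: 0x9d (blk 19, set 3) → VC-HIT  vc=[26, 24, 11, 35]
13: 0x58 (blk 11, set 3) → VC-HIT  vc=[26, 24, 19, 35]

OUTCOME = VC-HIT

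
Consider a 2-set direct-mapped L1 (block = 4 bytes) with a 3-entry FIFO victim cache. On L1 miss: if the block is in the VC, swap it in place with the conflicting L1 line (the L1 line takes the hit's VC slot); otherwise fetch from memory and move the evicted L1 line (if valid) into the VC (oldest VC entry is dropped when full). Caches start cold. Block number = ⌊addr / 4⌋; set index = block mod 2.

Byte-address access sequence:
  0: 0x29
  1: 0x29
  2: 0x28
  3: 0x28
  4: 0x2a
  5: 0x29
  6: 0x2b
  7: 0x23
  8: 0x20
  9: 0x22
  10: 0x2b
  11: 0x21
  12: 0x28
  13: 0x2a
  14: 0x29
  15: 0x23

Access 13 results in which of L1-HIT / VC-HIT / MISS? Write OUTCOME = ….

OUTCOME = L1-HIT

  [0] addr=0x29 blk=10 s=0: MISS | VC []
  [1] addr=0x29 blk=10 s=0: L1-HIT | VC []
  [2] addr=0x28 blk=10 s=0: L1-HIT | VC []
  [3] addr=0x28 blk=10 s=0: L1-HIT | VC []
  [4] addr=0x2a blk=10 s=0: L1-HIT | VC []
  [5] addr=0x29 blk=10 s=0: L1-HIT | VC []
  [6] addr=0x2b blk=10 s=0: L1-HIT | VC []
  [7] addr=0x23 blk=8 s=0: MISS | VC [10]
  [8] addr=0x20 blk=8 s=0: L1-HIT | VC [10]
  [9] addr=0x22 blk=8 s=0: L1-HIT | VC [10]
  [10] addr=0x2b blk=10 s=0: VC-HIT | VC [8]
  [11] addr=0x21 blk=8 s=0: VC-HIT | VC [10]
  [12] addr=0x28 blk=10 s=0: VC-HIT | VC [8]
  [13] addr=0x2a blk=10 s=0: L1-HIT | VC [8]
  [14] addr=0x29 blk=10 s=0: L1-HIT | VC [8]
  [15] addr=0x23 blk=8 s=0: VC-HIT | VC [10]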